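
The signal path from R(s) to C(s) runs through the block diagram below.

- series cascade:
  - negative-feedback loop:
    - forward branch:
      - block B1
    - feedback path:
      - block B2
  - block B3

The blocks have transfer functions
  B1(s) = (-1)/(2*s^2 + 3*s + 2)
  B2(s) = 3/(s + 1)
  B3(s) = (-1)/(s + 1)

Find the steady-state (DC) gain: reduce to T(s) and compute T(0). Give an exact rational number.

Step 1: apply the feedback formula to B1, B2; result (-s - 1)/(2*s^3 + 5*s^2 + 5*s - 1)
Step 2: cascade [B1/(1+B1*B2)], B3; result 1/(2*s^3 + 5*s^2 + 5*s - 1)
That last expression is T(s); at s = 0 only the constant terms survive, so T(0) = 1/(-1) = -1.

Therefore the answer is -1.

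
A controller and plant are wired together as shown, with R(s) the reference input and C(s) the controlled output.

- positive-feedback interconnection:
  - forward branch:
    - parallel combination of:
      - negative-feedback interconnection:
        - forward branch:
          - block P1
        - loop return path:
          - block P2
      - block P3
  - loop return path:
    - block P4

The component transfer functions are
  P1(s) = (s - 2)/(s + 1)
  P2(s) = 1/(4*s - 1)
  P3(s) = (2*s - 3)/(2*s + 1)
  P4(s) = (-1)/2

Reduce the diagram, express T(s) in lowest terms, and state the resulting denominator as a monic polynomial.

Step 1: reduce the feedback loop with forward P1 and return P2: (4*s^2 - 9*s + 2)/(4*s^2 + 4*s - 3)
Step 2: add [P1/(1+P1*P2)], P3 (parallel): (16*s^3 - 18*s^2 - 23*s + 11)/(8*s^3 + 12*s^2 - 2*s - 3)
Step 3: apply the feedback formula to ([P1/(1+P1*P2)]+P3), P4: (32*s^3 - 36*s^2 - 46*s + 22)/(32*s^3 + 6*s^2 - 27*s + 5)
That last expression is T(s), already simplified. Scaling its denominator by 1/32 (the reciprocal of the leading coefficient) yields the monic denominator.

Therefore the answer is s^3 + 3*s^2/16 - 27*s/32 + 5/32.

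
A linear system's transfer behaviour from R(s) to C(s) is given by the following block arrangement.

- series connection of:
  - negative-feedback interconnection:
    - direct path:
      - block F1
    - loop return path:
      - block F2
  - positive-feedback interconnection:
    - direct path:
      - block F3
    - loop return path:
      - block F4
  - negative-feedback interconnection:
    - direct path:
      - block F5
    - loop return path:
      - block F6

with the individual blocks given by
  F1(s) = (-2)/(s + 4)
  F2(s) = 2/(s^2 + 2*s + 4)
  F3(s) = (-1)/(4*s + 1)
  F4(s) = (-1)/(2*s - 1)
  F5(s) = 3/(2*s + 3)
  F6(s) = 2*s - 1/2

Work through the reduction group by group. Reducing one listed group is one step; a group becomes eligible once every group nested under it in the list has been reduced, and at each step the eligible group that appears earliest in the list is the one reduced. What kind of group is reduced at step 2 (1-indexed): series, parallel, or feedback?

The answer is feedback.

Reasoning:
Step 1 - collapse the loop (F1 forward, F2 return)
Step 2 - collapse the loop (F3 forward, F4 return)
Step 3 - apply the feedback formula to F5, F6
Step 4 - series reduction of [F1/(1+F1*F2)], [F3/(1-F3*F4)], [F5/(1+F5*F6)]
At step 2 the group reduced is feedback.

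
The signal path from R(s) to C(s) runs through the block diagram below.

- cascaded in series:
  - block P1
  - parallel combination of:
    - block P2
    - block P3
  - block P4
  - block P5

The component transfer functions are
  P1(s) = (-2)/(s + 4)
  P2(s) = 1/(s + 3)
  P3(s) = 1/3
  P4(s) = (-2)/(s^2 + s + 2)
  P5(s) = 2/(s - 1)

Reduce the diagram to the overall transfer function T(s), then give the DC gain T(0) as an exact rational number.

1. add P2, P3 (parallel) -> (s + 6)/(3*s + 9)
2. cascade P1, (P2+P3), P4, P5 -> (8*s + 48)/(3*s^5 + 21*s^4 + 39*s^3 + 15*s^2 - 6*s - 72)
That last expression is T(s); at s = 0 only the constant terms survive, so T(0) = 48/(-72) = -2/3.

Hence the answer: -2/3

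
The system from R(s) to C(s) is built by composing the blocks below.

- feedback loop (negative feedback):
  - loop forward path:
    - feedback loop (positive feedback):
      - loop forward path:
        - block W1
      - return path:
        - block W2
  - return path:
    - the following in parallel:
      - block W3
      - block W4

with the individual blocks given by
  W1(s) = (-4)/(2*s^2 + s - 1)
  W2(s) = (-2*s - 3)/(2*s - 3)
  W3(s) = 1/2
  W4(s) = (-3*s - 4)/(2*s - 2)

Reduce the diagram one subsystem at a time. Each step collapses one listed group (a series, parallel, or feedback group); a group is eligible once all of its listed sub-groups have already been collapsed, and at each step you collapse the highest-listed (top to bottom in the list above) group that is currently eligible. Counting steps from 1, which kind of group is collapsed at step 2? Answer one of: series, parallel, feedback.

Reducing step by step:

Step 1 - feedback reduction of W1, W2
Step 2 - add W3, W4 (parallel)
Step 3 - feedback reduction of [W1/(1-W1*W2)], (W3+W4)
So the answer for step 2 is parallel.

Answer: parallel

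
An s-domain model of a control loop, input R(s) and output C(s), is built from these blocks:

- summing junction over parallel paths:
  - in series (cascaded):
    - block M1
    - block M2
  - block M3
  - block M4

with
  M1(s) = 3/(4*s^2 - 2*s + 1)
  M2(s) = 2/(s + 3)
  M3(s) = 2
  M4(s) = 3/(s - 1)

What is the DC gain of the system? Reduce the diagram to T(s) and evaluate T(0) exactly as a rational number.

Answer: 1

Working:
1. combine M1, M2 in series; result 6/(4*s^3 + 10*s^2 - 5*s + 3)
2. reduce the parallel group (M1*M2), M3, M4; result (8*s^4 + 24*s^3 + 7*s - 3)/(4*s^4 + 6*s^3 - 15*s^2 + 8*s - 3)
That last expression is T(s); at s = 0 only the constant terms survive, so T(0) = -3/(-3) = 1.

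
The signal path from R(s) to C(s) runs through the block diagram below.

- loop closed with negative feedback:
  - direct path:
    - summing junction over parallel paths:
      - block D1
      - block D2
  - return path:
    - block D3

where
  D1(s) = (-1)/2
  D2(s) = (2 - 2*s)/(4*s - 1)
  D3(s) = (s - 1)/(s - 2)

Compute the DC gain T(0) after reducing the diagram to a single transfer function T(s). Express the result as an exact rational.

Answer: 10

Working:
1. parallel reduction of D1, D2 gives (5 - 8*s)/(8*s - 2)
2. feedback reduction of (D1+D2), D3 gives (8*s^2 - 21*s + 10)/(5*s + 1)
That last expression is T(s); at s = 0 only the constant terms survive, so T(0) = 10/1 = 10.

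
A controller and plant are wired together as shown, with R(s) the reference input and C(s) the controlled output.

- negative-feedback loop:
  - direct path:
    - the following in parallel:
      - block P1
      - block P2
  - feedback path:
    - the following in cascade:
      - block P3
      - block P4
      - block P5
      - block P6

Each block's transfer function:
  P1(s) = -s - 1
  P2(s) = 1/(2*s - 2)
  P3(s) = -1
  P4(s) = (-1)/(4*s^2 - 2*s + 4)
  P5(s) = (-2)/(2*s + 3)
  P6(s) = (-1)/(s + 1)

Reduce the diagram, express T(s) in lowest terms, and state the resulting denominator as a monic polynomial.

Step 1: add P1, P2 (parallel); result (3 - 2*s^2)/(2*s - 2)
Step 2: combine P3, P4, P5, P6 in series; result 1/(4*s^4 + 8*s^3 + 5*s^2 + 7*s + 6)
Step 3: apply the feedback formula to (P1+P2), (P3*P4*P5*P6); result (-8*s^6 - 16*s^5 + 2*s^4 + 10*s^3 + 3*s^2 + 21*s + 18)/(8*s^5 + 8*s^4 - 6*s^3 + 2*s^2 - 2*s - 9)
Step 3 gives the fully reduced T(s), with no common factor left to cancel. The denominator's leading coefficient is 8, so divide each of its coefficients by 8 to get the monic form.

Hence the answer: s^5 + s^4 - 3*s^3/4 + s^2/4 - s/4 - 9/8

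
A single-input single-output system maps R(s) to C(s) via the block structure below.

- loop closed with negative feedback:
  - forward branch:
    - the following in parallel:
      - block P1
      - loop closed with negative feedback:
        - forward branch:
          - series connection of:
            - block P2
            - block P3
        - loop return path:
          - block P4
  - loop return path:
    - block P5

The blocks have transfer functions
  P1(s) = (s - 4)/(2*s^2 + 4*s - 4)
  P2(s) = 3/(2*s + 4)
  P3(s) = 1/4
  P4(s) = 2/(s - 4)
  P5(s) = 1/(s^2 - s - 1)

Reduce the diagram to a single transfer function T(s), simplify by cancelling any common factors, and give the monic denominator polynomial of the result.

First reduce the diagram to T(s).

[1] cascade P2, P3: 3/(8*s + 16)
[2] reduce the feedback loop with forward (P2*P3) and return P4: (3*s - 12)/(8*s^2 - 16*s - 58)
[3] combine P1, [(P2*P3)/(1+(P2*P3)*P4)] in parallel: (7*s^3 - 30*s^2 - 27*s + 140)/(8*s^4 - 106*s^2 - 84*s + 116)
[4] reduce the feedback loop with forward (P1+[(P2*P3)/(1+(P2*P3)*P4)]) and return P5: (7*s^5 - 37*s^4 - 4*s^3 + 197*s^2 - 113*s - 140)/(8*s^6 - 8*s^5 - 114*s^4 + 29*s^3 + 276*s^2 - 59*s + 24)
The result of step 4 is T(s) in lowest terms. Its denominator has leading coefficient 8; dividing the denominator through by 8 makes it monic.

Answer: s^6 - s^5 - 57*s^4/4 + 29*s^3/8 + 69*s^2/2 - 59*s/8 + 3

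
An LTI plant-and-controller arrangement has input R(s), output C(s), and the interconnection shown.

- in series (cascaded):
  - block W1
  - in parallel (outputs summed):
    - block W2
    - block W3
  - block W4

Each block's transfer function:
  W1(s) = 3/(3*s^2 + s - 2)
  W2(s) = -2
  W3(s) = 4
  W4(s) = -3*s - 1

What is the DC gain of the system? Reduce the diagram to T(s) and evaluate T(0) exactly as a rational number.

The answer is 3.

Reasoning:
(1) sum the parallel branches W2, W3, giving 2
(2) combine W1, (W2+W3), W4 in series, giving (-18*s - 6)/(3*s^2 + s - 2)
That last expression is T(s); at s = 0 only the constant terms survive, so T(0) = -6/(-2) = 3.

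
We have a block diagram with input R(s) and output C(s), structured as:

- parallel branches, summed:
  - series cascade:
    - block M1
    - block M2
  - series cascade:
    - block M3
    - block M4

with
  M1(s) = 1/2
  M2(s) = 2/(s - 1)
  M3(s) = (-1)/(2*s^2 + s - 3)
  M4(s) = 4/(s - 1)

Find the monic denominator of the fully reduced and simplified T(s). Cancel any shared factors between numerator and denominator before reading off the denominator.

[1] cascade M1, M2 = 1/(s - 1)
[2] combine M3, M4 in series = (-4)/(2*s^3 - s^2 - 4*s + 3)
[3] combine (M1*M2), (M3*M4) in parallel = (2*s^2 + s - 7)/(2*s^3 - s^2 - 4*s + 3)
T(s) is the step-3 result (common factors already cancelled). Leading coefficient of the denominator: 2. Divide through by 2 for the monic polynomial.

Answer: s^3 - s^2/2 - 2*s + 3/2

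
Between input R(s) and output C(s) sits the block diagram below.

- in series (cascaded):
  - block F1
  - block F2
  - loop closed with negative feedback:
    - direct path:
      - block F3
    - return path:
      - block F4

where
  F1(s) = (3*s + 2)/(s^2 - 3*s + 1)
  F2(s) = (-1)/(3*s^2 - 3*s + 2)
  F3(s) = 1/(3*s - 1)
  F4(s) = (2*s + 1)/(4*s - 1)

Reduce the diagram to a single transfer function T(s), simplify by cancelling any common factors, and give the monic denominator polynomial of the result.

Step 1. apply the feedback formula to F3, F4: (4*s - 1)/(12*s^2 - 5*s + 2)
Step 2. cascade F1, F2, [F3/(1+F3*F4)]: (-12*s^2 - 5*s + 2)/(36*s^6 - 159*s^5 + 234*s^4 - 202*s^3 + 97*s^2 - 28*s + 4)
No further cancellation is possible in the step-2 result, so that is T(s). Its denominator becomes monic after dividing by the leading coefficient 36.

Answer: s^6 - 53*s^5/12 + 13*s^4/2 - 101*s^3/18 + 97*s^2/36 - 7*s/9 + 1/9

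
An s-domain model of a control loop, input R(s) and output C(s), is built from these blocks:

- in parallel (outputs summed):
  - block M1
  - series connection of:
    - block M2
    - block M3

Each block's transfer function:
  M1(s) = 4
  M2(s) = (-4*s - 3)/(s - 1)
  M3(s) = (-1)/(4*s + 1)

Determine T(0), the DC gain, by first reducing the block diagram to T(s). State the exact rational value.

[1] series reduction of M2, M3 -> (4*s + 3)/(4*s^2 - 3*s - 1)
[2] sum the parallel branches M1, (M2*M3) -> (16*s^2 - 8*s - 1)/(4*s^2 - 3*s - 1)
The step-2 result is T(s). Setting s = 0: T(0) = -1/(-1) = 1.

Answer: 1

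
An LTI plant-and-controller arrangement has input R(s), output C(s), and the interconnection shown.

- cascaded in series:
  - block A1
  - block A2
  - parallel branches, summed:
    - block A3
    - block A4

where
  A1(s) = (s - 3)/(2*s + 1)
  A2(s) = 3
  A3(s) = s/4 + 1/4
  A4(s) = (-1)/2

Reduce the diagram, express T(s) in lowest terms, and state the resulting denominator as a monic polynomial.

First reduce the diagram to T(s).

1. reduce the parallel group A3, A4 = s/4 - 1/4
2. multiply A1, A2, (A3+A4) (series) = (3*s^2 - 12*s + 9)/(8*s + 4)
No further cancellation is possible in the step-2 result, so that is T(s). Its denominator becomes monic after dividing by the leading coefficient 8.

Answer: s + 1/2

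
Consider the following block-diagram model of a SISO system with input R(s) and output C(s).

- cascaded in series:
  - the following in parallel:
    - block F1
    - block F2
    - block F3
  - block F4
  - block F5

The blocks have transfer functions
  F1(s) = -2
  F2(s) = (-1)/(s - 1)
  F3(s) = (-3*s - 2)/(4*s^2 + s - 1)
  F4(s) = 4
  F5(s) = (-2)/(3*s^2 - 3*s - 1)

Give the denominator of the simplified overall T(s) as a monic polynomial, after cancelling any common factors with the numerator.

1. sum the parallel branches F1, F2, F3: (-8*s^3 - s^2 + 4*s + 1)/(4*s^3 - 3*s^2 - 2*s + 1)
2. reduce the series chain (F1+F2+F3), F4, F5: (64*s^3 + 8*s^2 - 32*s - 8)/(12*s^5 - 21*s^4 - s^3 + 12*s^2 - s - 1)
That last expression is T(s), already simplified. Scaling its denominator by 1/12 (the reciprocal of the leading coefficient) yields the monic denominator.

Final answer: s^5 - 7*s^4/4 - s^3/12 + s^2 - s/12 - 1/12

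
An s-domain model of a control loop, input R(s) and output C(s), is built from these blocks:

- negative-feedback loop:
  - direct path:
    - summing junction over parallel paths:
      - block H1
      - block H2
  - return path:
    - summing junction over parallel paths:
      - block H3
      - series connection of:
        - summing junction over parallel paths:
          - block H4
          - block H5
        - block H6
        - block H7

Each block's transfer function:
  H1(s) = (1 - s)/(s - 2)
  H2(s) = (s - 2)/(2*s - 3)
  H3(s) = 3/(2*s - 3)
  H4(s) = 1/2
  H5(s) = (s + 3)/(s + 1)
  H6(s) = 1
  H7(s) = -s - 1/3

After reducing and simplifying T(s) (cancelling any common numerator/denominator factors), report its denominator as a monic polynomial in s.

[1] combine H1, H2 in parallel gives (-s^2 + s + 1)/(2*s^2 - 7*s + 6)
[2] add H4, H5 (parallel) gives (3*s + 7)/(2*s + 2)
[3] reduce the series chain (H4+H5), H6, H7 gives (-9*s^2 - 24*s - 7)/(6*s + 6)
[4] reduce the parallel group H3, ((H4+H5)*H6*H7) gives (-18*s^3 - 21*s^2 + 76*s + 39)/(12*s^2 - 6*s - 18)
[5] reduce the feedback loop with forward (H1+H2) and return (H3+((H4+H5)*H6*H7)) gives (-12*s^4 + 18*s^3 + 24*s^2 - 24*s - 18)/(18*s^5 + 27*s^4 - 211*s^3 + 94*s^2 + 205*s - 69)
Step 5 gives the fully reduced T(s), with no common factor left to cancel. The denominator's leading coefficient is 18, so divide each of its coefficients by 18 to get the monic form.

Therefore the answer is s^5 + 3*s^4/2 - 211*s^3/18 + 47*s^2/9 + 205*s/18 - 23/6.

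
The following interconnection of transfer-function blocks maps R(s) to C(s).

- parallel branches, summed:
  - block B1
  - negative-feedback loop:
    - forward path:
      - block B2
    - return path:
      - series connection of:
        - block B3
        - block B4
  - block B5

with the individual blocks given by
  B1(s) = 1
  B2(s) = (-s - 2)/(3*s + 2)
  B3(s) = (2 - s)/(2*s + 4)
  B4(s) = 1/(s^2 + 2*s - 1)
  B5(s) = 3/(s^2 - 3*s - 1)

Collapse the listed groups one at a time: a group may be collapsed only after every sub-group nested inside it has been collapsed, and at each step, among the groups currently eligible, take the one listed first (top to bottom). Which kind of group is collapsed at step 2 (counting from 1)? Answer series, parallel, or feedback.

(1) combine B3, B4 in series
(2) reduce the feedback loop with forward B2 and return (B3*B4)
(3) parallel reduction of B1, [B2/(1+B2*(B3*B4))], B5
Step 2 collapses a feedback group.

Final answer: feedback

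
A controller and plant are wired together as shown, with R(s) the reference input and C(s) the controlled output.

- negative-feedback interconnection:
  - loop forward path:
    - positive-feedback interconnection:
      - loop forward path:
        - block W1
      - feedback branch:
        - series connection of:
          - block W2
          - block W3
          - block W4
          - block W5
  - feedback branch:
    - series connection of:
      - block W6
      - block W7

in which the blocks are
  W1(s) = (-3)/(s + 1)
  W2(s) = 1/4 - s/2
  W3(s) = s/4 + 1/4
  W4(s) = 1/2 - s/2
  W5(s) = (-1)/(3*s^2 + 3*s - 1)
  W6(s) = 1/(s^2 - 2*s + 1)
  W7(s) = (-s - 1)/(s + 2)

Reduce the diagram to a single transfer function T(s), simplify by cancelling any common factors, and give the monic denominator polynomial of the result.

The answer is s^6 + 13*s^5/6 - 20*s^4/9 - 76*s^3/45 + 42*s^2/5 + 437*s/90 - 83/45.

Reasoning:
[1] reduce the series chain W2, W3, W4, W5 = (-2*s^3 + s^2 + 2*s - 1)/(96*s^2 + 96*s - 32)
[2] reduce the feedback loop with forward W1 and return (W2*W3*W4*W5) = (-288*s^2 - 288*s + 96)/(90*s^3 + 195*s^2 + 70*s - 35)
[3] reduce the series chain W6, W7 = (-s - 1)/(s^3 - 3*s + 2)
[4] feedback reduction of [W1/(1-W1*(W2*W3*W4*W5))], (W6*W7) = (-288*s^5 - 288*s^4 + 960*s^3 + 288*s^2 - 864*s + 192)/(90*s^6 + 195*s^5 - 200*s^4 - 152*s^3 + 756*s^2 + 437*s - 166)
Step 4 gives the fully reduced T(s), with no common factor left to cancel. The denominator's leading coefficient is 90, so divide each of its coefficients by 90 to get the monic form.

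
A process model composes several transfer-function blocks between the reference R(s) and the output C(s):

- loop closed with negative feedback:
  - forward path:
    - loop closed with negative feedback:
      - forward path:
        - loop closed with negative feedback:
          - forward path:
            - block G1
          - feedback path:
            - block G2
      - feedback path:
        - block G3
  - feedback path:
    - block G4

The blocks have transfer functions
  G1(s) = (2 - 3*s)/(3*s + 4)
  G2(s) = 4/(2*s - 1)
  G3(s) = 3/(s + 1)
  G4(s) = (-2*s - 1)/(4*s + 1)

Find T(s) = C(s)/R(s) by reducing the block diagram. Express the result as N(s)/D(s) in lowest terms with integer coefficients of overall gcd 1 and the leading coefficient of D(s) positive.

(1) collapse the loop (G1 forward, G2 return) -> (-6*s^2 + 7*s - 2)/(6*s^2 - 7*s + 4)
(2) close the feedback loop around [G1/(1+G1*G2)], G3 -> (-6*s^3 + s^2 + 5*s - 2)/(6*s^3 - 19*s^2 + 18*s - 2)
(3) collapse the loop ([[G1/(1+G1*G2)]/(1+[G1/(1+G1*G2)]*G3)] forward, G4 return); the result is T(s) itself (integer coefficients, no common factor, positive leading denominator coefficient)

Final answer: (-24*s^4 - 2*s^3 + 21*s^2 - 3*s - 2)/(36*s^4 - 66*s^3 + 42*s^2 + 9*s)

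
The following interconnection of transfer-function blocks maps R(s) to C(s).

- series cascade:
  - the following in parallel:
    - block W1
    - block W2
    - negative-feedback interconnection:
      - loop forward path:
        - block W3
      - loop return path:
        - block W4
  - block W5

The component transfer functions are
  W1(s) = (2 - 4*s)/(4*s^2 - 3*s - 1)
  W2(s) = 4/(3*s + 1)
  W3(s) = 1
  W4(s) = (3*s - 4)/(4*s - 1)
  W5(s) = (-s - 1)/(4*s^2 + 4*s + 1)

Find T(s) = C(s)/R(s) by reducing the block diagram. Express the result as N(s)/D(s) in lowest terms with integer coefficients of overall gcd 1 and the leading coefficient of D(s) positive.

First reduce the diagram to T(s).

(1) reduce the feedback loop with forward W3 and return W4 gives (4*s - 1)/(7*s - 5)
(2) sum the parallel branches W1, W2, [W3/(1+W3*W4)] gives (48*s^4 - 4*s^3 - 109*s^2 + 38*s + 11)/(84*s^4 - 95*s^3 - 17*s^2 + 23*s + 5)
(3) combine (W1+W2+[W3/(1+W3*W4)]), W5 in series, which is the overall transfer function T(s) = C(s)/R(s) in lowest terms

Answer: (-48*s^5 - 44*s^4 + 113*s^3 + 71*s^2 - 49*s - 11)/(336*s^6 - 44*s^5 - 364*s^4 - 71*s^3 + 95*s^2 + 43*s + 5)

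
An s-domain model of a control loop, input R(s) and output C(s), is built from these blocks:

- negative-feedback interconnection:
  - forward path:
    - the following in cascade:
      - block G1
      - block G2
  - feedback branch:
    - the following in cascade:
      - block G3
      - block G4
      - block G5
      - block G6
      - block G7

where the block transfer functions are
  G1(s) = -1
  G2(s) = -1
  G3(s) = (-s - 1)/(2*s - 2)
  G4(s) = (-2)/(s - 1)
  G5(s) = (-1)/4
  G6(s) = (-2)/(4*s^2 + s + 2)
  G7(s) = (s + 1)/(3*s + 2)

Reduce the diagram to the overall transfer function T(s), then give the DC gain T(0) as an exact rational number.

Step 1 - multiply G1, G2 (series) = 1
Step 2 - multiply G3, G4, G5, G6, G7 (series) = (s^2 + 2*s + 1)/(24*s^5 - 26*s^4 - 4*s^3 - 2*s^2 + 8)
Step 3 - reduce the feedback loop with forward (G1*G2) and return (G3*G4*G5*G6*G7) = (24*s^5 - 26*s^4 - 4*s^3 - 2*s^2 + 8)/(24*s^5 - 26*s^4 - 4*s^3 - s^2 + 2*s + 9)
That last expression is T(s); at s = 0 only the constant terms survive, so T(0) = 8/9.

Therefore the answer is 8/9.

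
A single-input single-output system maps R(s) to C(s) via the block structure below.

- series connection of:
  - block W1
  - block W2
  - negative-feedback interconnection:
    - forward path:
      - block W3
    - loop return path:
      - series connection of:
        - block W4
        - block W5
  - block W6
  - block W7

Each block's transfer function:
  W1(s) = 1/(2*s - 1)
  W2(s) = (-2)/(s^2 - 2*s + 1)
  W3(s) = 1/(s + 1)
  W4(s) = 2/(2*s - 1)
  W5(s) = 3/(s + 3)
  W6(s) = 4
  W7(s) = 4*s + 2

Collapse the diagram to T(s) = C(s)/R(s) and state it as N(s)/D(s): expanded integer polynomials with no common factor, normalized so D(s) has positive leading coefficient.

Answer: (-32*s^2 - 112*s - 48)/(2*s^5 + 3*s^4 - 10*s^3 + 6*s^2 - 4*s + 3)

Working:
Step 1. cascade W4, W5, giving 6/(2*s^2 + 5*s - 3)
Step 2. apply the feedback formula to W3, (W4*W5), giving (2*s^2 + 5*s - 3)/(2*s^3 + 7*s^2 + 2*s + 3)
Step 3. multiply W1, W2, [W3/(1+W3*(W4*W5))], W6, W7 (series) - this is the overall T(s), already in the required normalized form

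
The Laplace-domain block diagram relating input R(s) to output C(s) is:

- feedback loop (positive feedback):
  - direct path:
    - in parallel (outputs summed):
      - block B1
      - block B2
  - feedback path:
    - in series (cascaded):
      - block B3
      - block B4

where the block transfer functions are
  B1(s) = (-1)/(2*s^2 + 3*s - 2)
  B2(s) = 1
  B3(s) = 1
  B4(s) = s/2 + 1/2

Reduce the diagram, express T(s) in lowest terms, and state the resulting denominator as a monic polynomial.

Step 1: add B1, B2 (parallel), giving (2*s^2 + 3*s - 3)/(2*s^2 + 3*s - 2)
Step 2: series reduction of B3, B4, giving s/2 + 1/2
Step 3: reduce the feedback loop with forward (B1+B2) and return (B3*B4), giving (-4*s^2 - 6*s + 6)/(2*s^3 + s^2 - 6*s + 1)
The result of step 3 is T(s) in lowest terms. Its denominator has leading coefficient 2; dividing the denominator through by 2 makes it monic.

Answer: s^3 + s^2/2 - 3*s + 1/2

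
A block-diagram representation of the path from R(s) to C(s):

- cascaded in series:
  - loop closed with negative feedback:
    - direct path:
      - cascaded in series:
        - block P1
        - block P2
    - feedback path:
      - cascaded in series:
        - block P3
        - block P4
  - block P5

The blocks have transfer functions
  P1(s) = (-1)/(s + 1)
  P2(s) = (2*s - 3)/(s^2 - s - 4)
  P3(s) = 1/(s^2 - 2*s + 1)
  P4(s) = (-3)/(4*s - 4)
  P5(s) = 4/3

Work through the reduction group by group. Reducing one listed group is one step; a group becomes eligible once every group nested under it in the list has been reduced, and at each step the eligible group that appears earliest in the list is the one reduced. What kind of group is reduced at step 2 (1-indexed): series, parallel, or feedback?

1. cascade P1, P2
2. reduce the series chain P3, P4
3. reduce the feedback loop with forward (P1*P2) and return (P3*P4)
4. combine [(P1*P2)/(1+(P1*P2)*(P3*P4))], P5 in series
Step 2: series.

Hence the answer: series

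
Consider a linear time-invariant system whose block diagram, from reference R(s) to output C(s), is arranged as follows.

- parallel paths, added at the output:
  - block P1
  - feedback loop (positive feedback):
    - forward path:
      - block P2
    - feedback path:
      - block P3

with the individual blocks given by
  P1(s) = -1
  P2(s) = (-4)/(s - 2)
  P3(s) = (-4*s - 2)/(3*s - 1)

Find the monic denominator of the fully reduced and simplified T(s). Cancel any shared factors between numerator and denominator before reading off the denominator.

[1] apply the feedback formula to P2, P3 -> (4 - 12*s)/(3*s^2 - 23*s - 6)
[2] parallel reduction of P1, [P2/(1-P2*P3)] -> (-3*s^2 + 11*s + 10)/(3*s^2 - 23*s - 6)
T(s) is the step-2 result (common factors already cancelled). Leading coefficient of the denominator: 3. Divide through by 3 for the monic polynomial.

Final answer: s^2 - 23*s/3 - 2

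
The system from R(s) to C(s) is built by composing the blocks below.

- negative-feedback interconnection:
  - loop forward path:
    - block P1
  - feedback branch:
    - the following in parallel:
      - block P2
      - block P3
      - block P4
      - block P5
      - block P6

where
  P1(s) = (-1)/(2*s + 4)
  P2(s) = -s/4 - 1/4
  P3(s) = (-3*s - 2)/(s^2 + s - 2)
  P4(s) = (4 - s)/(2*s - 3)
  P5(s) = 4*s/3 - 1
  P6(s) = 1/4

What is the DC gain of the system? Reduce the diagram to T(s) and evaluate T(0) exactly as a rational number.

Step 1. combine P2, P3, P4, P5, P6 in parallel -> (26*s^4 - 49*s^3 - 115*s^2 + 294*s - 96)/(24*s^3 - 12*s^2 - 84*s + 72)
Step 2. apply the feedback formula to P1, (P2+P3+P4+P5+P6) -> (-24*s^3 + 12*s^2 + 84*s - 72)/(22*s^4 + 121*s^3 - 101*s^2 - 486*s + 384)
Evaluating the step-2 result (the overall T(s)) at s = 0 gives T(0) = -72/384 = -3/16.

Final answer: -3/16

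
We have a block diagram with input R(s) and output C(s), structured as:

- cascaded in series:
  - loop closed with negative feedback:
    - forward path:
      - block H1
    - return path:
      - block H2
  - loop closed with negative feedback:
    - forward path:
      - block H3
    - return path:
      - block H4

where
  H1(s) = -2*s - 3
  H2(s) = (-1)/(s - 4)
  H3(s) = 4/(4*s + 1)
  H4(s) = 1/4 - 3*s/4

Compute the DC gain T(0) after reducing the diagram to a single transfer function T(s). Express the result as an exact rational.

Step 1: collapse the loop (H1 forward, H2 return) = (-2*s^2 + 5*s + 12)/(3*s - 1)
Step 2: feedback reduction of H3, H4 = 4/(s + 2)
Step 3: cascade [H1/(1+H1*H2)], [H3/(1+H3*H4)] = (-8*s^2 + 20*s + 48)/(3*s^2 + 5*s - 2)
That last expression is T(s); at s = 0 only the constant terms survive, so T(0) = 48/(-2) = -24.

Final answer: -24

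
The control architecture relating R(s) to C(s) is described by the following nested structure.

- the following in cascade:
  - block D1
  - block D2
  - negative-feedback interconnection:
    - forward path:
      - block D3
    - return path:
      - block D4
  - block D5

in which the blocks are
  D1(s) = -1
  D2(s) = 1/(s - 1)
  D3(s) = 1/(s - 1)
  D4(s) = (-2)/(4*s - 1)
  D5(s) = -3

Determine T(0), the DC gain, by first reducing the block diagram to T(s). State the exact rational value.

[1] feedback reduction of D3, D4, giving (4*s - 1)/(4*s^2 - 5*s - 1)
[2] multiply D1, D2, [D3/(1+D3*D4)], D5 (series), giving (12*s - 3)/(4*s^3 - 9*s^2 + 4*s + 1)
DC gain: substitute s = 0 into T(s) from step 2: T(0) = -3/1 = -3.

Final answer: -3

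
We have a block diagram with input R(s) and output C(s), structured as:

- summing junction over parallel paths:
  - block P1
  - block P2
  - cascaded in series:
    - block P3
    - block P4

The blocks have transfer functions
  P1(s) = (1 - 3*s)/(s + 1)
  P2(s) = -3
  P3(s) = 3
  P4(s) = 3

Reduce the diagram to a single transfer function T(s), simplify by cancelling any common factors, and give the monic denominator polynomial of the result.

(1) cascade P3, P4 gives 9
(2) reduce the parallel group P1, P2, (P3*P4) gives (3*s + 7)/(s + 1)
No further cancellation is possible in the step-2 result, so that is T(s). Its denominator is already monic.

Final answer: s + 1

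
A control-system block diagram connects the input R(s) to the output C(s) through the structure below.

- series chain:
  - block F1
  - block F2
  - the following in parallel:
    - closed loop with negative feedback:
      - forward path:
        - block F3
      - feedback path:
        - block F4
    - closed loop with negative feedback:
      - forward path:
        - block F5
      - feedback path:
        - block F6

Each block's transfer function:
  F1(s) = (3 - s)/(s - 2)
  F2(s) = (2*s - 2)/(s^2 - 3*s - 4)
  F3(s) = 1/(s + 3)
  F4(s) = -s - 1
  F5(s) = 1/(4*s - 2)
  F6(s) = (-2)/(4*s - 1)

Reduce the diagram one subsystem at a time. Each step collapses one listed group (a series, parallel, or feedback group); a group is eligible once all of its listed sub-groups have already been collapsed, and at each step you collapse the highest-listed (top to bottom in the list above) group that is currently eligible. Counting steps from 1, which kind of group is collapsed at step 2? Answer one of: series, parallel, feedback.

Step 1 - feedback reduction of F3, F4
Step 2 - close the feedback loop around F5, F6
Step 3 - parallel reduction of [F3/(1+F3*F4)], [F5/(1+F5*F6)]
Step 4 - reduce the series chain F1, F2, ([F3/(1+F3*F4)]+[F5/(1+F5*F6)])
Step 2 collapses a feedback group.

Therefore the answer is feedback.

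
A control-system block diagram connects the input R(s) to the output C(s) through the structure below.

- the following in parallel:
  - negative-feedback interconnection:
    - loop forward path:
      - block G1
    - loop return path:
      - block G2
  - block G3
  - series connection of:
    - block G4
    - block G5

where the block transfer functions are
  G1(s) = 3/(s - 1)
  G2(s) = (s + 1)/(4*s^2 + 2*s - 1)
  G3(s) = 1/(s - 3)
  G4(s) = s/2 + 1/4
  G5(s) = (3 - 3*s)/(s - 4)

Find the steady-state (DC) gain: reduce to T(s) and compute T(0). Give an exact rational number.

Step 1 - collapse the loop (G1 forward, G2 return); result (12*s^2 + 6*s - 3)/(4*s^3 - 2*s^2 + 4)
Step 2 - combine G4, G5 in series; result (-6*s^2 + 3*s + 3)/(4*s - 16)
Step 3 - add [G1/(1+G1*G2)], G3, (G4*G5) (parallel); result (-12*s^6 + 48*s^5 - s^4 - 216*s^3 + 265*s^2 + 182*s - 122)/(8*s^5 - 60*s^4 + 124*s^3 - 40*s^2 - 56*s + 96)
Step 3 gives the overall T(s). Then T(0) = -122/96 = -61/48.

Answer: -61/48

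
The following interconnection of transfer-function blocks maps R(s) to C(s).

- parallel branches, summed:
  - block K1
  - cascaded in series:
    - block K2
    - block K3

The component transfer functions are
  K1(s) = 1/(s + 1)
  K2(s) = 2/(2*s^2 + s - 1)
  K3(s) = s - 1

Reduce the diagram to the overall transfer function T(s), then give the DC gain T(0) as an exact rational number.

(1) combine K2, K3 in series -> (2*s - 2)/(2*s^2 + s - 1)
(2) reduce the parallel group K1, (K2*K3) -> (4*s - 3)/(2*s^2 + s - 1)
Evaluating the step-2 result (the overall T(s)) at s = 0 gives T(0) = -3/(-1) = 3.

Final answer: 3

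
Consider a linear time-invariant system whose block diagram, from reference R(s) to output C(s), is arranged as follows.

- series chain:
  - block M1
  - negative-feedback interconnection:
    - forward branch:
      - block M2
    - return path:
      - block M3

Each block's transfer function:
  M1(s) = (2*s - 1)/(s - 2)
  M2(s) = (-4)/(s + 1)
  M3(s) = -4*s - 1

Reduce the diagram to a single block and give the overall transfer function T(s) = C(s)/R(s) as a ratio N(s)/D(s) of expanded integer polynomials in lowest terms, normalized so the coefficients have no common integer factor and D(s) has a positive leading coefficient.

1. close the feedback loop around M2, M3: (-4)/(17*s + 5)
2. multiply M1, [M2/(1+M2*M3)] (series), which is the overall transfer function T(s) = C(s)/R(s) in lowest terms

Therefore the answer is (4 - 8*s)/(17*s^2 - 29*s - 10).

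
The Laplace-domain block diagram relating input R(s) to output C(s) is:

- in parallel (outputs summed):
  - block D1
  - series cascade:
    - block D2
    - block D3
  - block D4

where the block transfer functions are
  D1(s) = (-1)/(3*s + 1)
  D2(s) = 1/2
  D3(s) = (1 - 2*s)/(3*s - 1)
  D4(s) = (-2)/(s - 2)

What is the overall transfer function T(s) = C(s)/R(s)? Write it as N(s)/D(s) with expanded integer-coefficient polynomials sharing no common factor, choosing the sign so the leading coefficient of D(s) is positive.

Reducing step by step:

1. series reduction of D2, D3: (1 - 2*s)/(6*s - 2)
2. add D1, (D2*D3), D4 (parallel), giving the overall T(s)

Answer: (-6*s^3 - 29*s^2 + 13*s - 2)/(18*s^3 - 36*s^2 - 2*s + 4)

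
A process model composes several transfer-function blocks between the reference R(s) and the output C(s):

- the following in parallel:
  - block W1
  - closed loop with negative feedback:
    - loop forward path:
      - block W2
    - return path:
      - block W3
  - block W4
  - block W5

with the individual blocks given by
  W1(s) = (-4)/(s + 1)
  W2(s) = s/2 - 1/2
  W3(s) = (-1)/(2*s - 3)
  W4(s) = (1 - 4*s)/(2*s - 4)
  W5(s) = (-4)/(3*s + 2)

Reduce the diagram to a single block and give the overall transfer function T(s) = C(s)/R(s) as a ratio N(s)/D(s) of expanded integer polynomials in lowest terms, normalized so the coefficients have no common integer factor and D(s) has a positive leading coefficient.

Step 1. reduce the feedback loop with forward W2 and return W3 gives (2*s^2 - 5*s + 3)/(3*s - 5)
Step 2. add W1, [W2/(1+W2*W3)], W4, W5 (parallel); the result is T(s) itself (integer coefficients, no common factor, positive leading denominator coefficient)

Final answer: (12*s^5 - 70*s^4 - 91*s^3 + 414*s^2 - 43*s - 274)/(18*s^4 - 36*s^3 - 38*s^2 + 56*s + 40)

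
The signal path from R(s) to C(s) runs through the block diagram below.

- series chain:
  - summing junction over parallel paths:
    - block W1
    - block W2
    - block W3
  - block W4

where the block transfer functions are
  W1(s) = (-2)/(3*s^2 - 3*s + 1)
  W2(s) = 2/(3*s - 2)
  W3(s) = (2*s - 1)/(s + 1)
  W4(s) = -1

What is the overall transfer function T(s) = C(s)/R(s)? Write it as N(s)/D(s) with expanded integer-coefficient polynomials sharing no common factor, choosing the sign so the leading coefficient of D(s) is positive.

First reduce the diagram to T(s).

Step 1. add W1, W2, W3 (parallel) -> (18*s^4 - 33*s^3 + 27*s^2 - 19*s + 8)/(9*s^4 - 6*s^3 - 6*s^2 + 7*s - 2)
Step 2. series reduction of (W1+W2+W3), W4: this yields T(s), and no further normalization is needed

Answer: (-18*s^4 + 33*s^3 - 27*s^2 + 19*s - 8)/(9*s^4 - 6*s^3 - 6*s^2 + 7*s - 2)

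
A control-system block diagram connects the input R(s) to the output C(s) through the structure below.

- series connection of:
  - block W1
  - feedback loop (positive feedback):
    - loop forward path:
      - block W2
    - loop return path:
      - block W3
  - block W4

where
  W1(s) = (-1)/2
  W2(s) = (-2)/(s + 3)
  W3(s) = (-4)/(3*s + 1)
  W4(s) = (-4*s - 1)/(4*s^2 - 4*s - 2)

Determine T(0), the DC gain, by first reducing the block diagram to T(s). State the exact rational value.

The answer is -1/10.

Reasoning:
Step 1 - feedback reduction of W2, W3; result (-6*s - 2)/(3*s^2 + 10*s - 5)
Step 2 - cascade W1, [W2/(1-W2*W3)], W4; result (-12*s^2 - 7*s - 1)/(12*s^4 + 28*s^3 - 66*s^2 + 10)
Evaluating the step-2 result (the overall T(s)) at s = 0 gives T(0) = -1/10.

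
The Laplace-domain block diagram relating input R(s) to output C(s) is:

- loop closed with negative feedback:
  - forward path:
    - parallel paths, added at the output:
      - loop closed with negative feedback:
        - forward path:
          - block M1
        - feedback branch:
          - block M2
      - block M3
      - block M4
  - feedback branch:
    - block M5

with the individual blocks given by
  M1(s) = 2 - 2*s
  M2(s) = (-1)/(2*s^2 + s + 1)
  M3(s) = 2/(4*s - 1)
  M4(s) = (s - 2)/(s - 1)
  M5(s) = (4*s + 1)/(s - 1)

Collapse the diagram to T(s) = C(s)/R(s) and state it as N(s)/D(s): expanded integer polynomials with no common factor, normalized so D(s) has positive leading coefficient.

Answer: (16*s^6 - 52*s^5 + 52*s^4 - s^3 - 12*s^2 - 5*s + 2)/(64*s^6 - 136*s^5 + 34*s^4 + 95*s^3 + 2*s^2 + 4*s - 3)

Working:
Step 1. reduce the feedback loop with forward M1 and return M2 = (-4*s^3 + 2*s^2 + 2)/(2*s^2 + 3*s - 1)
Step 2. parallel reduction of [M1/(1+M1*M2)], M3, M4 = (-16*s^5 + 36*s^4 - 16*s^3 - 15*s^2 - 3*s + 2)/(8*s^4 + 2*s^3 - 17*s^2 + 8*s - 1)
Step 3. close the feedback loop around ([M1/(1+M1*M2)]+M3+M4), M5, which is the overall transfer function T(s) = C(s)/R(s) in lowest terms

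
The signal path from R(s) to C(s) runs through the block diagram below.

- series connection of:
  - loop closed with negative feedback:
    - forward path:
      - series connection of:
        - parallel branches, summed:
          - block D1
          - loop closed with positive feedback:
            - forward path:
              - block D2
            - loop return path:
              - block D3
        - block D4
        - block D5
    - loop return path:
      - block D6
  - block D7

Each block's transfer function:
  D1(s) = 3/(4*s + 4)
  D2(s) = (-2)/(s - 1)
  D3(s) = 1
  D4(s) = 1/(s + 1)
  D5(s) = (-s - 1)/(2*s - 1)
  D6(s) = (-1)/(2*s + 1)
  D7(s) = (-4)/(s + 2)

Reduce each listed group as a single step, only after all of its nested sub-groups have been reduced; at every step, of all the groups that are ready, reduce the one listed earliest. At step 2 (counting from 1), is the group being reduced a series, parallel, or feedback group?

(1) close the feedback loop around D2, D3
(2) combine D1, [D2/(1-D2*D3)] in parallel
(3) series reduction of (D1+[D2/(1-D2*D3)]), D4, D5
(4) reduce the feedback loop with forward ((D1+[D2/(1-D2*D3)])*D4*D5) and return D6
(5) reduce the series chain [((D1+[D2/(1-D2*D3)])*D4*D5)/(1+((D1+[D2/(1-D2*D3)])*D4*D5)*D6)], D7
So the answer for step 2 is parallel.

Therefore the answer is parallel.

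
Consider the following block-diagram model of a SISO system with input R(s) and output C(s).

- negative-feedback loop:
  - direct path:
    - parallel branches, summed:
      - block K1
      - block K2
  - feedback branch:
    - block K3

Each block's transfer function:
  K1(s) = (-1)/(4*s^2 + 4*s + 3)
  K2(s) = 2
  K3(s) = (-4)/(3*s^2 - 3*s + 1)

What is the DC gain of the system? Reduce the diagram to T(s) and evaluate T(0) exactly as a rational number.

Reducing step by step:

[1] combine K1, K2 in parallel -> (8*s^2 + 8*s + 5)/(4*s^2 + 4*s + 3)
[2] feedback reduction of (K1+K2), K3 -> (24*s^4 - s^2 - 7*s + 5)/(12*s^4 - 31*s^2 - 37*s - 17)
DC gain: substitute s = 0 into T(s) from step 2: T(0) = 5/(-17) = -5/17.

Answer: -5/17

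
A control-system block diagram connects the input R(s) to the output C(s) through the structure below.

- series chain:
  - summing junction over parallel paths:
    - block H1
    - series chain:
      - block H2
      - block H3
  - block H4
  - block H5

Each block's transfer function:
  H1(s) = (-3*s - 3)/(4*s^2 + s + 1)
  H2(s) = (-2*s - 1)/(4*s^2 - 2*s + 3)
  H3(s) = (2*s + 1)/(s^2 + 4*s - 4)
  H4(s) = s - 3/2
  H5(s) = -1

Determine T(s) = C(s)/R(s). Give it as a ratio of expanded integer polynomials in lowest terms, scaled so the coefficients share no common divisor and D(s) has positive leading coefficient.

The answer is (24*s^6 + 104*s^5 - 212*s^4 + 21*s^3 + 31*s^2 - 157*s + 105)/(32*s^6 + 120*s^5 - 132*s^4 + 146*s^3 - 98*s^2 + 16*s - 24).

Reasoning:
[1] multiply H2, H3 (series); result (-4*s^2 - 4*s - 1)/(4*s^4 + 14*s^3 - 21*s^2 + 20*s - 12)
[2] sum the parallel branches H1, (H2*H3); result (-12*s^5 - 70*s^4 + s^3 - 9*s^2 - 29*s + 35)/(16*s^6 + 60*s^5 - 66*s^4 + 73*s^3 - 49*s^2 + 8*s - 12)
[3] reduce the series chain (H1+(H2*H3)), H4, H5: this yields T(s), and no further normalization is needed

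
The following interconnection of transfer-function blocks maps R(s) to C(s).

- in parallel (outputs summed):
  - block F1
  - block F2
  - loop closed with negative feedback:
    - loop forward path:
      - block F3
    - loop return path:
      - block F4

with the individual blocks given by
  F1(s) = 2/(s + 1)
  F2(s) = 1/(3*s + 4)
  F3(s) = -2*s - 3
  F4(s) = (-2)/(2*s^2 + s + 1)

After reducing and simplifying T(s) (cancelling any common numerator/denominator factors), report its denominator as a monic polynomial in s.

First reduce the diagram to T(s).

Step 1: reduce the feedback loop with forward F3 and return F4 gives (-4*s^3 - 8*s^2 - 5*s - 3)/(2*s^2 + 5*s + 7)
Step 2: sum the parallel branches F1, F2, [F3/(1+F3*F4)] gives (-12*s^5 - 52*s^4 - 73*s^3 - 23*s^2 + 53*s + 51)/(6*s^4 + 29*s^3 + 64*s^2 + 69*s + 28)
That last expression is T(s), already simplified. Scaling its denominator by 1/6 (the reciprocal of the leading coefficient) yields the monic denominator.

Answer: s^4 + 29*s^3/6 + 32*s^2/3 + 23*s/2 + 14/3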